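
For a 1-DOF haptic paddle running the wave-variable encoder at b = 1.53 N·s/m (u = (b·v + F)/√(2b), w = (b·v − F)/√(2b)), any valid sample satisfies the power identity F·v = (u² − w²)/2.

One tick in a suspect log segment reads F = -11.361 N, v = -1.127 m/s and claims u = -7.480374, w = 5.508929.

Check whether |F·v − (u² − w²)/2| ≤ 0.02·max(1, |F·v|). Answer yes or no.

yes

F·v = (-11.361)×(-1.127) = 12.803847 W.
(u² − w²)/2 = (55.955995 − 30.348299)/2 = 12.803848 W.
|Δ| = 0.000001;  2% of max(1, |F·v|) = 0.256077.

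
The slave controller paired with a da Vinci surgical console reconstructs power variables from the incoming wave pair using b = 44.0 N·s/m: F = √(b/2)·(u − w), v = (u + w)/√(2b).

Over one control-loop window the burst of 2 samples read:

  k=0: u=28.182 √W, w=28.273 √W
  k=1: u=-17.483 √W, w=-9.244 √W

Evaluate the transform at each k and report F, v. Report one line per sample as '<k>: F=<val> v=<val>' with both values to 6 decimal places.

0: F=-0.426828 v=6.018123
1: F=-38.644335 v=-2.849108

k=0: u−w=-0.091000, u+w=56.455000; √(b/2)=4.690416, √(2b)=9.380832; F=4.690416×(-0.091)=-0.426828, v=56.455000/9.380832=6.018123
k=1: u−w=-8.239000, u+w=-26.727000; √(b/2)=4.690416, √(2b)=9.380832; F=4.690416×(-8.239)=-38.644335, v=-26.727000/9.380832=-2.849108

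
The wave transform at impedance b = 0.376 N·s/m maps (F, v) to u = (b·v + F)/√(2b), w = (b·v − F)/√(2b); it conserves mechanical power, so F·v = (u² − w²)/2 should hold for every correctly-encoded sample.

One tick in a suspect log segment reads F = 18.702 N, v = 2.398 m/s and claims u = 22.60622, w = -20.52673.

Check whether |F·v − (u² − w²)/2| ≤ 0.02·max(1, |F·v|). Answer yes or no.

F·v = 18.702×2.398 = 44.8474 W.
(u² − w²)/2 = (511.0412 − 421.3466)/2 = 44.8473 W.
|Δ| = 0.0001;  2% of max(1, |F·v|) = 0.8969.

yes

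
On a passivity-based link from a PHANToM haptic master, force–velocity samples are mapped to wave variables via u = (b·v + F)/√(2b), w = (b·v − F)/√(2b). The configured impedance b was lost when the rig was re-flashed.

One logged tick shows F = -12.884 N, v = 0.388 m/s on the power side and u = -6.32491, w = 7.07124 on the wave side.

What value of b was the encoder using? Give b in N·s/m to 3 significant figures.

u + w = 0.74633;  u + w = √(2b)·v, so √(2b) = 0.74633/0.388 = 1.92353.
b = (√(2b))²/2 = 3.69997/2 = 1.84999.
(Check via u − w = 2F/√(2b): u − w = -13.39615, 2F/√(2b) = -13.39620.)

b = 1.85 N·s/m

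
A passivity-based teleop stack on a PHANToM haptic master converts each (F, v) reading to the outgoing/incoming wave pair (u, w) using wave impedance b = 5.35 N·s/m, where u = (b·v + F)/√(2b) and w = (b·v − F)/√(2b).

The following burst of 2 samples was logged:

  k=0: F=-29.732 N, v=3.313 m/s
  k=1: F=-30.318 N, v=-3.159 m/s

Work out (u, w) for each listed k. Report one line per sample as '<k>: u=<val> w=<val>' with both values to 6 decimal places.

0: u=-3.670785 w=14.507891
1: u=-14.435163 w=4.101804

k=0: b·v=5.35×3.313=17.724550; √(2b)=3.271085; u=(17.724550+(-29.732))/3.271085=-3.670785, w=(17.724550−(-29.732))/3.271085=14.507891
k=1: b·v=5.35×(-3.159)=-16.900650; √(2b)=3.271085; u=(-16.900650+(-30.318))/3.271085=-14.435163, w=(-16.900650−(-30.318))/3.271085=4.101804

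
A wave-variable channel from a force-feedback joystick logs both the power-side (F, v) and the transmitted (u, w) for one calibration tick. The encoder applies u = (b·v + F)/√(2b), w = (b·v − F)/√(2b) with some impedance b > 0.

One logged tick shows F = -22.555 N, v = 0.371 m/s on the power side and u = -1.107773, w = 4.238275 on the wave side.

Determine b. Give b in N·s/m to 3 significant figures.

u + w = 3.130502;  u + w = √(2b)·v, so √(2b) = 3.130502/0.371 = 8.438011.
b = (√(2b))²/2 = 71.200026/2 = 35.600013.
(Check via u − w = 2F/√(2b): u − w = -5.346048, 2F/√(2b) = -5.346047.)

b = 35.6 N·s/m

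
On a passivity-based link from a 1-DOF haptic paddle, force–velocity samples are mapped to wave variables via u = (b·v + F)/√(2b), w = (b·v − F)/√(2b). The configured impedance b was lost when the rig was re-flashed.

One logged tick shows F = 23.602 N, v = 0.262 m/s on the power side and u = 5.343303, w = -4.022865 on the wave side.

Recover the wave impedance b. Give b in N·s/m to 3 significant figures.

b = 12.7 N·s/m

u + w = 1.320438;  u + w = √(2b)·v, so √(2b) = 1.320438/0.262 = 5.039840.
b = (√(2b))²/2 = 25.399984/2 = 12.699992.
(Check via u − w = 2F/√(2b): u − w = 9.366168, 2F/√(2b) = 9.366171.)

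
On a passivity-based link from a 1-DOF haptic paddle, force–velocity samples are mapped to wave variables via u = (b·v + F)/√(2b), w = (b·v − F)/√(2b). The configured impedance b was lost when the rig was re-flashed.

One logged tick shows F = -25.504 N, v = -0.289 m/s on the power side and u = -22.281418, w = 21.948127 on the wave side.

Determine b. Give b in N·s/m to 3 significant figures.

b = 0.665 N·s/m

u + w = -0.333291;  u + w = √(2b)·v, so √(2b) = -0.333291/(-0.289) = 1.153256.
b = (√(2b))²/2 = 1.330000/2 = 0.665000.
(Check via u − w = 2F/√(2b): u − w = -44.229545, 2F/√(2b) = -44.229553.)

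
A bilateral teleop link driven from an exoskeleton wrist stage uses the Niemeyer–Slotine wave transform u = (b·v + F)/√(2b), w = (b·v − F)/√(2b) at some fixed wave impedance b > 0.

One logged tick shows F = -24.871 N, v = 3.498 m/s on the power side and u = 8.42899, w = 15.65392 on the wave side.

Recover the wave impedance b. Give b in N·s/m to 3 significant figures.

b = 23.7 N·s/m

u + w = 24.0829;  u + w = √(2b)·v, so √(2b) = 24.0829/3.498 = 6.8848.
b = (√(2b))²/2 = 47.4000/2 = 23.7000.
(Check via u − w = 2F/√(2b): u − w = -7.2249, 2F/√(2b) = -7.2249.)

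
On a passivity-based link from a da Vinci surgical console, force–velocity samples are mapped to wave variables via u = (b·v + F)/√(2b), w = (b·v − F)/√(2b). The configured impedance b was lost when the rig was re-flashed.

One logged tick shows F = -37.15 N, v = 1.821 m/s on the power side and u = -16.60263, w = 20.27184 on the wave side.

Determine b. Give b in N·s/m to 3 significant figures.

u + w = 3.66921;  u + w = √(2b)·v, so √(2b) = 3.66921/1.821 = 2.01494.
b = (√(2b))²/2 = 4.05999/2 = 2.03000.
(Check via u − w = 2F/√(2b): u − w = -36.87447, 2F/√(2b) = -36.87450.)

b = 2.03 N·s/m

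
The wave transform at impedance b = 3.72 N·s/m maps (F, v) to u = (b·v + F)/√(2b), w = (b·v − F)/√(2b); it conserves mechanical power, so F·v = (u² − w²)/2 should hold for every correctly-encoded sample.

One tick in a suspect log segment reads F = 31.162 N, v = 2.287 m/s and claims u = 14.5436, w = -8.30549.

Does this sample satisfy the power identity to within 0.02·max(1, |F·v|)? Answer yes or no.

yes

F·v = 31.162×2.287 = 71.26749 W.
(u² − w²)/2 = (211.51630 − 68.98116)/2 = 71.26757 W.
|Δ| = 0.00007;  2% of max(1, |F·v|) = 1.42535.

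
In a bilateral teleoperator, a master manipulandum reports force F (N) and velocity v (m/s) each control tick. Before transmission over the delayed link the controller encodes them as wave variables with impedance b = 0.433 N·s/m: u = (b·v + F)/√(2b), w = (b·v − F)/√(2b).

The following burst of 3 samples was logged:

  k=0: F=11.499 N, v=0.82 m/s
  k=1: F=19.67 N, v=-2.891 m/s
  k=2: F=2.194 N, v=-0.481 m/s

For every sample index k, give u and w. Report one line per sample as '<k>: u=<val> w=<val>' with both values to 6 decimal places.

k=0: b·v=0.433×0.82=0.355060; √(2b)=0.930591; u=(0.355060+11.499)/0.930591=12.738203, w=(0.355060−11.499)/0.930591=-11.975118
k=1: b·v=0.433×(-2.891)=-1.251803; √(2b)=0.930591; u=(-1.251803+19.67)/0.930591=19.791931, w=(-1.251803−19.67)/0.930591=-22.482270
k=2: b·v=0.433×(-0.481)=-0.208273; √(2b)=0.930591; u=(-0.208273+2.194)/0.930591=2.133834, w=(-0.208273−2.194)/0.930591=-2.581448

0: u=12.738203 w=-11.975118
1: u=19.791931 w=-22.482270
2: u=2.133834 w=-2.581448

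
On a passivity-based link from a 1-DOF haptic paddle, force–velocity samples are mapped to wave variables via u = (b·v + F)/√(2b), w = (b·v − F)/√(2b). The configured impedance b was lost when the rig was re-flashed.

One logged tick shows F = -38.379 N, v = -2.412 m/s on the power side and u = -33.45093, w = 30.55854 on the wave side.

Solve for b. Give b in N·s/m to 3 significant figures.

u + w = -2.8924;  u + w = √(2b)·v, so √(2b) = -2.8924/(-2.412) = 1.1992.
b = (√(2b))²/2 = 1.4380/2 = 0.7190.
(Check via u − w = 2F/√(2b): u − w = -64.0095, 2F/√(2b) = -64.0095.)

b = 0.719 N·s/m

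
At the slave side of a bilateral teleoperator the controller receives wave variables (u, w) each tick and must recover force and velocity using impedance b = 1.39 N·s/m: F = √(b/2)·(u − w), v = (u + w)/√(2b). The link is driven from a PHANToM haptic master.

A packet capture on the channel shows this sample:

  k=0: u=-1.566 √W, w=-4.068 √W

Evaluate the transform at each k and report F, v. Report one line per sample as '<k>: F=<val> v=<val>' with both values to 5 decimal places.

0: F=2.08583 v=-3.37905

k=0: u−w=2.50200, u+w=-5.63400; √(b/2)=0.83367, √(2b)=1.66733; F=0.83367×2.502=2.08583, v=-5.63400/1.66733=-3.37905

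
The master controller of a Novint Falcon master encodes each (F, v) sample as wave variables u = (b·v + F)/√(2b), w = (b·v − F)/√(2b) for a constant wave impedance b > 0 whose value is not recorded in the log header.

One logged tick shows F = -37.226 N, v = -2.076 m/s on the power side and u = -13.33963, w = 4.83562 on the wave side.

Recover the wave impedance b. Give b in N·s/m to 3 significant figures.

u + w = -8.5040;  u + w = √(2b)·v, so √(2b) = -8.5040/(-2.076) = 4.0963.
b = (√(2b))²/2 = 16.7800/2 = 8.3900.
(Check via u − w = 2F/√(2b): u − w = -18.1752, 2F/√(2b) = -18.1752.)

b = 8.39 N·s/m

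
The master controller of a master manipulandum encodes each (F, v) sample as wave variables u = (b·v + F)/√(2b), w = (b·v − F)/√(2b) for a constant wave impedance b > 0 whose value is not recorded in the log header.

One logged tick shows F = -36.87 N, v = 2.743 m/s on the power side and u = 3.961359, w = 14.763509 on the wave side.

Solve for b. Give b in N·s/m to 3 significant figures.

u + w = 18.724868;  u + w = √(2b)·v, so √(2b) = 18.724868/2.743 = 6.826419.
b = (√(2b))²/2 = 46.600000/2 = 23.300000.
(Check via u − w = 2F/√(2b): u − w = -10.802150, 2F/√(2b) = -10.802149.)

b = 23.3 N·s/m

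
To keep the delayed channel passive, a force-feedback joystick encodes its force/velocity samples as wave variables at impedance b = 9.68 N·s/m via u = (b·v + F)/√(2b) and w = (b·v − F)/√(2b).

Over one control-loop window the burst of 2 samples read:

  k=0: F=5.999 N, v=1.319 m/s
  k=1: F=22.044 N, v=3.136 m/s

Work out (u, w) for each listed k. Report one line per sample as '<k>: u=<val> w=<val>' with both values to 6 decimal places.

k=0: b·v=9.68×1.319=12.767920; √(2b)=4.400000; u=(12.767920+5.999)/4.400000=4.265209, w=(12.767920−5.999)/4.400000=1.538391
k=1: b·v=9.68×3.136=30.356480; √(2b)=4.400000; u=(30.356480+22.044)/4.400000=11.909200, w=(30.356480−22.044)/4.400000=1.889200

0: u=4.265209 w=1.538391
1: u=11.909200 w=1.889200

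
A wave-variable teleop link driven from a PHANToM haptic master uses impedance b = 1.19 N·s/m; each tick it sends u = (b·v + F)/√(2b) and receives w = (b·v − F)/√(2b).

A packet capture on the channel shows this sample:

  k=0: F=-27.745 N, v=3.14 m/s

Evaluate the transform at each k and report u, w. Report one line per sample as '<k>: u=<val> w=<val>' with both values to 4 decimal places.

k=0: b·v=1.19×3.14=3.7366; √(2b)=1.5427; u=(3.7366+(-27.745))/1.5427=-15.5623, w=(3.7366−(-27.745))/1.5427=20.4065

0: u=-15.5623 w=20.4065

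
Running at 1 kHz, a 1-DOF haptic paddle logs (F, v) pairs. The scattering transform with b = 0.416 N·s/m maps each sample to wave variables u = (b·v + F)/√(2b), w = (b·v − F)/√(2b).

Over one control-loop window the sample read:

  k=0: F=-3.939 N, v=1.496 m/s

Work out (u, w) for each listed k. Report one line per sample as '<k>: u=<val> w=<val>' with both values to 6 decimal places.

0: u=-3.636133 w=5.000695

k=0: b·v=0.416×1.496=0.622336; √(2b)=0.912140; u=(0.622336+(-3.939))/0.912140=-3.636133, w=(0.622336−(-3.939))/0.912140=5.000695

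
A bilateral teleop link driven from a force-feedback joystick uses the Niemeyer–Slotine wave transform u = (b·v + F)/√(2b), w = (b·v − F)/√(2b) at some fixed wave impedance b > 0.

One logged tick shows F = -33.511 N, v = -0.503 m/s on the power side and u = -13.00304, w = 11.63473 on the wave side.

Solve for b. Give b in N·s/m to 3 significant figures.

u + w = -1.3683;  u + w = √(2b)·v, so √(2b) = -1.3683/(-0.503) = 2.7203.
b = (√(2b))²/2 = 7.4000/2 = 3.7000.
(Check via u − w = 2F/√(2b): u − w = -24.6378, 2F/√(2b) = -24.6377.)

b = 3.7 N·s/m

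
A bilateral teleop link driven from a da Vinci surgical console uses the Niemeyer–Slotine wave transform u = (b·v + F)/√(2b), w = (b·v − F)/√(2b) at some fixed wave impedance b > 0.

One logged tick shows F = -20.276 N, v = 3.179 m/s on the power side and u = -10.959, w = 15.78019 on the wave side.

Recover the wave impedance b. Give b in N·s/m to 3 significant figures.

u + w = 4.8212;  u + w = √(2b)·v, so √(2b) = 4.8212/3.179 = 1.5166.
b = (√(2b))²/2 = 2.3000/2 = 1.1500.
(Check via u − w = 2F/√(2b): u − w = -26.7392, 2F/√(2b) = -26.7392.)

b = 1.15 N·s/m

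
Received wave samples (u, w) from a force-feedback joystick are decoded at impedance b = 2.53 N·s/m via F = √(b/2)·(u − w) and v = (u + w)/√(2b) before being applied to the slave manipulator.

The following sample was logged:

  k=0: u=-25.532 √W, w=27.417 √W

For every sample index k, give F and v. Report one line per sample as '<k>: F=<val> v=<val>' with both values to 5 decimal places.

k=0: u−w=-52.94900, u+w=1.88500; √(b/2)=1.12472, √(2b)=2.24944; F=1.12472×(-52.949)=-59.55292, v=1.88500/2.24944=0.83798

0: F=-59.55292 v=0.83798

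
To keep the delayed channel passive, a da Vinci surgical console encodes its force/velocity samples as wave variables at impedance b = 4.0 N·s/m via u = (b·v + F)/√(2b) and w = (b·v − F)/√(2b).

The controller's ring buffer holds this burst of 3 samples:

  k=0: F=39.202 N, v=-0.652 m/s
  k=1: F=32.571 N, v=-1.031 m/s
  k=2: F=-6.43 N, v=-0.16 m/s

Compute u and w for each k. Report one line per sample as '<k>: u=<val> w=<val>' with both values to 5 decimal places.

k=0: b·v=4.0×(-0.652)=-2.60800; √(2b)=2.82843; u=(-2.60800+39.202)/2.82843=12.93793, w=(-2.60800−39.202)/2.82843=-14.78207
k=1: b·v=4.0×(-1.031)=-4.12400; √(2b)=2.82843; u=(-4.12400+32.571)/2.82843=10.05753, w=(-4.12400−32.571)/2.82843=-12.97364
k=2: b·v=4.0×(-0.16)=-0.64000; √(2b)=2.82843; u=(-0.64000+(-6.43))/2.82843=-2.49962, w=(-0.64000−(-6.43))/2.82843=2.04707

0: u=12.93793 w=-14.78207
1: u=10.05753 w=-12.97364
2: u=-2.49962 w=2.04707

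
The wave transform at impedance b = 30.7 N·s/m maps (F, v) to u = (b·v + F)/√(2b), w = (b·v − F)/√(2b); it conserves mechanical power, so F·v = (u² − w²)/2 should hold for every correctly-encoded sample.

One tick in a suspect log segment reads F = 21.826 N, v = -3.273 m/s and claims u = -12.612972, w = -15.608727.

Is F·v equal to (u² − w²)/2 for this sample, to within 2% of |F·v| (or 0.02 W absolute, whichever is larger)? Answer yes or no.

no

F·v = 21.826×(-3.273) = -71.436498 W.
(u² − w²)/2 = (159.087063 − 243.632359)/2 = -42.272648 W.
|Δ| = 29.163850;  2% of max(1, |F·v|) = 1.428730.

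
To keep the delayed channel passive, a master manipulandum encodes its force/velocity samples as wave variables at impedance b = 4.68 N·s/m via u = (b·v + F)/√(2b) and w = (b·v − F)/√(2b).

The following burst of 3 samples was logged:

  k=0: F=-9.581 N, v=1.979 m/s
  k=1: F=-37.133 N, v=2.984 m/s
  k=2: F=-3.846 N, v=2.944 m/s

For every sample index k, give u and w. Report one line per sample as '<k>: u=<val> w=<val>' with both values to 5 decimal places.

k=0: b·v=4.68×1.979=9.26172; √(2b)=3.05941; u=(9.26172+(-9.581))/3.05941=-0.10436, w=(9.26172−(-9.581))/3.05941=6.15894
k=1: b·v=4.68×2.984=13.96512; √(2b)=3.05941; u=(13.96512+(-37.133))/3.05941=-7.57266, w=(13.96512−(-37.133))/3.05941=16.70194
k=2: b·v=4.68×2.944=13.77792; √(2b)=3.05941; u=(13.77792+(-3.846))/3.05941=3.24635, w=(13.77792−(-3.846))/3.05941=5.76056

0: u=-0.10436 w=6.15894
1: u=-7.57266 w=16.70194
2: u=3.24635 w=5.76056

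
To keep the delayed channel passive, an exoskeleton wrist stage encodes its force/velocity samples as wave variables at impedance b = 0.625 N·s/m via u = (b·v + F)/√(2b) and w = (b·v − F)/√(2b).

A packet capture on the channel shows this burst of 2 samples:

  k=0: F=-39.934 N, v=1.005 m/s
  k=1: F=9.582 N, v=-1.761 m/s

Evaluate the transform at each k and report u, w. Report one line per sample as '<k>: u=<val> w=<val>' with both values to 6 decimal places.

k=0: b·v=0.625×1.005=0.628125; √(2b)=1.118034; u=(0.628125+(-39.934))/1.118034=-35.156243, w=(0.628125−(-39.934))/1.118034=36.279868
k=1: b·v=0.625×(-1.761)=-1.100625; √(2b)=1.118034; u=(-1.100625+9.582)/1.118034=7.585972, w=(-1.100625−9.582)/1.118034=-9.554830

0: u=-35.156243 w=36.279868
1: u=7.585972 w=-9.554830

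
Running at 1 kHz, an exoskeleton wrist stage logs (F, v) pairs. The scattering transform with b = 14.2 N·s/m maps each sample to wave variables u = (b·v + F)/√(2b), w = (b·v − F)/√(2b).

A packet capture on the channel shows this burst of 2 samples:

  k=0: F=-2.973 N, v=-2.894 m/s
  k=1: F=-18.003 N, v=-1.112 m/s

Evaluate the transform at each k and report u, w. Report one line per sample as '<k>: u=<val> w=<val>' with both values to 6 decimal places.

0: u=-8.269175 w=-7.153428
1: u=-6.341219 w=0.415187

k=0: b·v=14.2×(-2.894)=-41.094800; √(2b)=5.329165; u=(-41.094800+(-2.973))/5.329165=-8.269175, w=(-41.094800−(-2.973))/5.329165=-7.153428
k=1: b·v=14.2×(-1.112)=-15.790400; √(2b)=5.329165; u=(-15.790400+(-18.003))/5.329165=-6.341219, w=(-15.790400−(-18.003))/5.329165=0.415187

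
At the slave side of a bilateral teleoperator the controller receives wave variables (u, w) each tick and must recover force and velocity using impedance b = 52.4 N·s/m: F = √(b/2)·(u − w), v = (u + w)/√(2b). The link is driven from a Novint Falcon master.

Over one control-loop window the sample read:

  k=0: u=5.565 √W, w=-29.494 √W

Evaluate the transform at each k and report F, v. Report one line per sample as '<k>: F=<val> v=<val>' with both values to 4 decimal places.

0: F=179.4528 v=-2.3375

k=0: u−w=35.0590, u+w=-23.9290; √(b/2)=5.1186, √(2b)=10.2372; F=5.1186×35.059=179.4528, v=-23.9290/10.2372=-2.3375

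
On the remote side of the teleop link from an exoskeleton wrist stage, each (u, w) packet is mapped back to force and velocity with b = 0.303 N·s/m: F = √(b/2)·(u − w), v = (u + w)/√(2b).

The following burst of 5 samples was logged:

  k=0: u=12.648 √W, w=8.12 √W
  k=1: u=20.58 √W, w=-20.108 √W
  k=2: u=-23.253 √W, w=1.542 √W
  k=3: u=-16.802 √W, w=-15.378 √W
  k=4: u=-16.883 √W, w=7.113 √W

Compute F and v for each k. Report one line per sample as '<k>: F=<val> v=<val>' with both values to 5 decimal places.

0: F=1.76243 v=26.67831
1: F=15.83699 v=0.60633
2: F=-9.65096 v=-27.88968
3: F=-0.55426 v=-41.33803
4: F=-9.33996 v=-12.55042

k=0: u−w=4.52800, u+w=20.76800; √(b/2)=0.38923, √(2b)=0.77846; F=0.38923×4.528=1.76243, v=20.76800/0.77846=26.67831
k=1: u−w=40.68800, u+w=0.47200; √(b/2)=0.38923, √(2b)=0.77846; F=0.38923×40.688=15.83699, v=0.47200/0.77846=0.60633
k=2: u−w=-24.79500, u+w=-21.71100; √(b/2)=0.38923, √(2b)=0.77846; F=0.38923×(-24.795)=-9.65096, v=-21.71100/0.77846=-27.88968
k=3: u−w=-1.42400, u+w=-32.18000; √(b/2)=0.38923, √(2b)=0.77846; F=0.38923×(-1.424)=-0.55426, v=-32.18000/0.77846=-41.33803
k=4: u−w=-23.99600, u+w=-9.77000; √(b/2)=0.38923, √(2b)=0.77846; F=0.38923×(-23.996)=-9.33996, v=-9.77000/0.77846=-12.55042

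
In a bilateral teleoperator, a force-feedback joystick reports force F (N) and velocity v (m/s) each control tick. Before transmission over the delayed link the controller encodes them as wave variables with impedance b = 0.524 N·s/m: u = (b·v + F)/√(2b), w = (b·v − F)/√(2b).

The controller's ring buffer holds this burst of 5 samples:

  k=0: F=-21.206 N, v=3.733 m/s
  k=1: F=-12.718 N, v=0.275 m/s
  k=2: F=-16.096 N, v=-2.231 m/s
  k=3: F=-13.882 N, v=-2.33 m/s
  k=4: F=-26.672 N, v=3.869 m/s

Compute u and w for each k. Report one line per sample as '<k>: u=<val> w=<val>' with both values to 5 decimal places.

k=0: b·v=0.524×3.733=1.95609; √(2b)=1.02372; u=(1.95609+(-21.206))/1.02372=-18.80390, w=(1.95609−(-21.206))/1.02372=22.62545
k=1: b·v=0.524×0.275=0.14410; √(2b)=1.02372; u=(0.14410+(-12.718))/1.02372=-12.28257, w=(0.14410−(-12.718))/1.02372=12.56410
k=2: b·v=0.524×(-2.231)=-1.16904; √(2b)=1.02372; u=(-1.16904+(-16.096))/1.02372=-16.86503, w=(-1.16904−(-16.096))/1.02372=14.58111
k=3: b·v=0.524×(-2.33)=-1.22092; √(2b)=1.02372; u=(-1.22092+(-13.882))/1.02372=-14.75300, w=(-1.22092−(-13.882))/1.02372=12.36773
k=4: b·v=0.524×3.869=2.02736; √(2b)=1.02372; u=(2.02736+(-26.672))/1.02372=-24.07365, w=(2.02736−(-26.672))/1.02372=28.03442

0: u=-18.80390 w=22.62545
1: u=-12.28257 w=12.56410
2: u=-16.86503 w=14.58111
3: u=-14.75300 w=12.36773
4: u=-24.07365 w=28.03442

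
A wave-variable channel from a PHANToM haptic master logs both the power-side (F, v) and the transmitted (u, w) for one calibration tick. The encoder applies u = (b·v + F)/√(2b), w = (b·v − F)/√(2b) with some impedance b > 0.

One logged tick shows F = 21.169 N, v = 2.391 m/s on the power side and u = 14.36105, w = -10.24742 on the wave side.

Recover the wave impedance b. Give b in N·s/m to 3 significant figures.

u + w = 4.11363;  u + w = √(2b)·v, so √(2b) = 4.11363/2.391 = 1.72046.
b = (√(2b))²/2 = 2.96000/2 = 1.48000.
(Check via u − w = 2F/√(2b): u − w = 24.60847, 2F/√(2b) = 24.60847.)

b = 1.48 N·s/m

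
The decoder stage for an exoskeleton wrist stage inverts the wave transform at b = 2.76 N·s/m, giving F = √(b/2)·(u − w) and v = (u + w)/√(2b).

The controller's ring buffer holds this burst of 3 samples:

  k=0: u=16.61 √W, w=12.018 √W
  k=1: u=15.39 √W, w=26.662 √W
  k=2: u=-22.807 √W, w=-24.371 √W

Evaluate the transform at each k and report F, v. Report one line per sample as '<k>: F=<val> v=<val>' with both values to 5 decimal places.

k=0: u−w=4.59200, u+w=28.62800; √(b/2)=1.17473, √(2b)=2.34947; F=1.17473×4.592=5.39438, v=28.62800/2.34947=12.18489
k=1: u−w=-11.27200, u+w=42.05200; √(b/2)=1.17473, √(2b)=2.34947; F=1.17473×(-11.272)=-13.24160, v=42.05200/2.34947=17.89852
k=2: u−w=1.56400, u+w=-47.17800; √(b/2)=1.17473, √(2b)=2.34947; F=1.17473×1.564=1.83728, v=-47.17800/2.34947=-20.08029

0: F=5.39438 v=12.18489
1: F=-13.24160 v=17.89852
2: F=1.83728 v=-20.08029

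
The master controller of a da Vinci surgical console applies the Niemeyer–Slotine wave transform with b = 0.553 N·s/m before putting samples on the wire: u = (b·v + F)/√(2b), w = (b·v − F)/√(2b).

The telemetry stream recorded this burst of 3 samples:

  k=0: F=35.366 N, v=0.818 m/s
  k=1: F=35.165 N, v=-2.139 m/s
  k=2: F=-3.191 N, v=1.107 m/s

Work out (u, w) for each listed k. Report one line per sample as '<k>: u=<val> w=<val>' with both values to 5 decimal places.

0: u=34.05870 w=-33.19844
1: u=32.31269 w=-34.56220
2: u=-2.45214 w=3.61633

k=0: b·v=0.553×0.818=0.45235; √(2b)=1.05167; u=(0.45235+35.366)/1.05167=34.05870, w=(0.45235−35.366)/1.05167=-33.19844
k=1: b·v=0.553×(-2.139)=-1.18287; √(2b)=1.05167; u=(-1.18287+35.165)/1.05167=32.31269, w=(-1.18287−35.165)/1.05167=-34.56220
k=2: b·v=0.553×1.107=0.61217; √(2b)=1.05167; u=(0.61217+(-3.191))/1.05167=-2.45214, w=(0.61217−(-3.191))/1.05167=3.61633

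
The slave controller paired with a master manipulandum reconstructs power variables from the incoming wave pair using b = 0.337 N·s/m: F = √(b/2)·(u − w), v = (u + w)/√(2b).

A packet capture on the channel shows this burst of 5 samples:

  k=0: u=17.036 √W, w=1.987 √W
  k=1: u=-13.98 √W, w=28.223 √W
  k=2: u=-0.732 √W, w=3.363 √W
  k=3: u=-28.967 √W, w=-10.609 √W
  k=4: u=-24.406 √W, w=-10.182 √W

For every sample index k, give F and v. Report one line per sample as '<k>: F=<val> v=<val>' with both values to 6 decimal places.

k=0: u−w=15.049000, u+w=19.023000; √(b/2)=0.410488, √(2b)=0.820975; F=0.410488×15.049=6.177427, v=19.023000/0.820975=23.171228
k=1: u−w=-42.203000, u+w=14.243000; √(b/2)=0.410488, √(2b)=0.820975; F=0.410488×(-42.203)=-17.323805, v=14.243000/0.820975=17.348883
k=2: u−w=-4.095000, u+w=2.631000; √(b/2)=0.410488, √(2b)=0.820975; F=0.410488×(-4.095)=-1.680946, v=2.631000/0.820975=3.204726
k=3: u−w=-18.358000, u+w=-39.576000; √(b/2)=0.410488, √(2b)=0.820975; F=0.410488×(-18.358)=-7.535730, v=-39.576000/0.820975=-48.206095
k=4: u−w=-14.224000, u+w=-34.588000; √(b/2)=0.410488, √(2b)=0.820975; F=0.410488×(-14.224)=-5.838774, v=-34.588000/0.820975=-42.130392

0: F=6.177427 v=23.171228
1: F=-17.323805 v=17.348883
2: F=-1.680946 v=3.204726
3: F=-7.535730 v=-48.206095
4: F=-5.838774 v=-42.130392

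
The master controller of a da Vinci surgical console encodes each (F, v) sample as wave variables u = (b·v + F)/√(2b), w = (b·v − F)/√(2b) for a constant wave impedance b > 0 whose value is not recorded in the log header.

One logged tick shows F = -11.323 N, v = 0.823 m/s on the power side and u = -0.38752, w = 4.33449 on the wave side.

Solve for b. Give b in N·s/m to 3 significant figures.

u + w = 3.9470;  u + w = √(2b)·v, so √(2b) = 3.9470/0.823 = 4.7958.
b = (√(2b))²/2 = 23.0000/2 = 11.5000.
(Check via u − w = 2F/√(2b): u − w = -4.7220, 2F/√(2b) = -4.7220.)

b = 11.5 N·s/m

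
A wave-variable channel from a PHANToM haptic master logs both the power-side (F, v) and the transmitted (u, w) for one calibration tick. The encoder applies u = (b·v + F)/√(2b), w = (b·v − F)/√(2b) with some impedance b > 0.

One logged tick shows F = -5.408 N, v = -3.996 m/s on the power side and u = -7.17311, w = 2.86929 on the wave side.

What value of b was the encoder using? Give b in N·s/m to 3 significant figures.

u + w = -4.30382;  u + w = √(2b)·v, so √(2b) = -4.30382/(-3.996) = 1.07703.
b = (√(2b))²/2 = 1.16000/2 = 0.58000.
(Check via u − w = 2F/√(2b): u − w = -10.04240, 2F/√(2b) = -10.04241.)

b = 0.58 N·s/m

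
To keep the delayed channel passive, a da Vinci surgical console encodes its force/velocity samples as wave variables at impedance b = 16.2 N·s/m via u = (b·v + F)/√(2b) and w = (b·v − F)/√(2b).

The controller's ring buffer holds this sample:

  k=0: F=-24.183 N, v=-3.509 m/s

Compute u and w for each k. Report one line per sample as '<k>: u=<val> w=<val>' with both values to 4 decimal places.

k=0: b·v=16.2×(-3.509)=-56.8458; √(2b)=5.6921; u=(-56.8458+(-24.183))/5.6921=-14.2353, w=(-56.8458−(-24.183))/5.6921=-5.7383

0: u=-14.2353 w=-5.7383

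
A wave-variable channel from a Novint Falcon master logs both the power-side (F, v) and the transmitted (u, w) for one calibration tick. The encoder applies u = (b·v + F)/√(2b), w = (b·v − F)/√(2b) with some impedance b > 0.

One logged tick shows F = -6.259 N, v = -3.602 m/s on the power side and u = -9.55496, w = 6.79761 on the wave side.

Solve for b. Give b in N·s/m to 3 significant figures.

u + w = -2.75735;  u + w = √(2b)·v, so √(2b) = -2.75735/(-3.602) = 0.76551.
b = (√(2b))²/2 = 0.58600/2 = 0.29300.
(Check via u − w = 2F/√(2b): u − w = -16.35257, 2F/√(2b) = -16.35260.)

b = 0.293 N·s/m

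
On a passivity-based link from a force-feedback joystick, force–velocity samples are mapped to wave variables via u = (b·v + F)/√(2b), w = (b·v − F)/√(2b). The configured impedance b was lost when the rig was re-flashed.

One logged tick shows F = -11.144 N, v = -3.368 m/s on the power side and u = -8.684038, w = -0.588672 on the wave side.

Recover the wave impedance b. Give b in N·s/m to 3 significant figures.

b = 3.79 N·s/m

u + w = -9.272710;  u + w = √(2b)·v, so √(2b) = -9.272710/(-3.368) = 2.753180.
b = (√(2b))²/2 = 7.580000/2 = 3.790000.
(Check via u − w = 2F/√(2b): u − w = -8.095366, 2F/√(2b) = -8.095366.)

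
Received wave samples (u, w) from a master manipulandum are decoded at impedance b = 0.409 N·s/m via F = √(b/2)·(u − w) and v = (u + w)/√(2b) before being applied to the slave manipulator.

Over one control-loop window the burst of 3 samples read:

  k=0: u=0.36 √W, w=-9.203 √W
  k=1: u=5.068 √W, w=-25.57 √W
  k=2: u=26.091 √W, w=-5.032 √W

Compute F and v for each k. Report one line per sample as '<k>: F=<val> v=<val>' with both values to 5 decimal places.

0: F=4.32455 v=-9.77739
1: F=13.85502 v=-22.66833
2: F=14.07434 v=23.28419

k=0: u−w=9.56300, u+w=-8.84300; √(b/2)=0.45222, √(2b)=0.90443; F=0.45222×9.563=4.32455, v=-8.84300/0.90443=-9.77739
k=1: u−w=30.63800, u+w=-20.50200; √(b/2)=0.45222, √(2b)=0.90443; F=0.45222×30.638=13.85502, v=-20.50200/0.90443=-22.66833
k=2: u−w=31.12300, u+w=21.05900; √(b/2)=0.45222, √(2b)=0.90443; F=0.45222×31.123=14.07434, v=21.05900/0.90443=23.28419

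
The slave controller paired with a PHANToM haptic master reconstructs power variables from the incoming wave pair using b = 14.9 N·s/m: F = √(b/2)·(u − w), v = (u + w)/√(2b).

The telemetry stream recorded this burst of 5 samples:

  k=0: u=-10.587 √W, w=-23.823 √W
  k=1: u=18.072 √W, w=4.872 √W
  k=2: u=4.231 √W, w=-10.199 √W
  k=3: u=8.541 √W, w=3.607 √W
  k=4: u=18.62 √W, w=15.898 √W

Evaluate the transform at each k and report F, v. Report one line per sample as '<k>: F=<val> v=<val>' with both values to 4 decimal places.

0: F=36.1272 v=-6.3034
1: F=36.0290 v=4.2030
2: F=39.3862 v=-1.0933
3: F=13.4672 v=2.2253
4: F=7.4296 v=6.3232

k=0: u−w=13.2360, u+w=-34.4100; √(b/2)=2.7295, √(2b)=5.4589; F=2.7295×13.236=36.1272, v=-34.4100/5.4589=-6.3034
k=1: u−w=13.2000, u+w=22.9440; √(b/2)=2.7295, √(2b)=5.4589; F=2.7295×13.2=36.0290, v=22.9440/5.4589=4.2030
k=2: u−w=14.4300, u+w=-5.9680; √(b/2)=2.7295, √(2b)=5.4589; F=2.7295×14.43=39.3862, v=-5.9680/5.4589=-1.0933
k=3: u−w=4.9340, u+w=12.1480; √(b/2)=2.7295, √(2b)=5.4589; F=2.7295×4.934=13.4672, v=12.1480/5.4589=2.2253
k=4: u−w=2.7220, u+w=34.5180; √(b/2)=2.7295, √(2b)=5.4589; F=2.7295×2.722=7.4296, v=34.5180/5.4589=6.3232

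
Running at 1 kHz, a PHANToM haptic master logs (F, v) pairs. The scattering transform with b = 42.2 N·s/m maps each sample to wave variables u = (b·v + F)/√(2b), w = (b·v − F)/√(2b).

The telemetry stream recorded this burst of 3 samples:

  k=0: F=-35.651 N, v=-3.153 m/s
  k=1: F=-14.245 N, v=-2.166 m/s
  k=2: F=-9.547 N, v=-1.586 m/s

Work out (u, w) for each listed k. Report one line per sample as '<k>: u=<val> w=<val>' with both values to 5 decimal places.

0: u=-18.36384 w=-10.60261
1: u=-11.50003 w=-8.39889
2: u=-8.32444 w=-6.24606

k=0: b·v=42.2×(-3.153)=-133.05660; √(2b)=9.18695; u=(-133.05660+(-35.651))/9.18695=-18.36384, w=(-133.05660−(-35.651))/9.18695=-10.60261
k=1: b·v=42.2×(-2.166)=-91.40520; √(2b)=9.18695; u=(-91.40520+(-14.245))/9.18695=-11.50003, w=(-91.40520−(-14.245))/9.18695=-8.39889
k=2: b·v=42.2×(-1.586)=-66.92920; √(2b)=9.18695; u=(-66.92920+(-9.547))/9.18695=-8.32444, w=(-66.92920−(-9.547))/9.18695=-6.24606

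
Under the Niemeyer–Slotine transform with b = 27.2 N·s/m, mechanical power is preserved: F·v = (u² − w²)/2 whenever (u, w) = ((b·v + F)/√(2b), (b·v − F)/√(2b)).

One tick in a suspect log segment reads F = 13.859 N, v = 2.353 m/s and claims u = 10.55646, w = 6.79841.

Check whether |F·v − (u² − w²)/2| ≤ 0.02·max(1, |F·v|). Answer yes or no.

yes

F·v = 13.859×2.353 = 32.61023 W.
(u² − w²)/2 = (111.43885 − 46.21838)/2 = 32.61023 W.
|Δ| = 0.00001;  2% of max(1, |F·v|) = 0.65220.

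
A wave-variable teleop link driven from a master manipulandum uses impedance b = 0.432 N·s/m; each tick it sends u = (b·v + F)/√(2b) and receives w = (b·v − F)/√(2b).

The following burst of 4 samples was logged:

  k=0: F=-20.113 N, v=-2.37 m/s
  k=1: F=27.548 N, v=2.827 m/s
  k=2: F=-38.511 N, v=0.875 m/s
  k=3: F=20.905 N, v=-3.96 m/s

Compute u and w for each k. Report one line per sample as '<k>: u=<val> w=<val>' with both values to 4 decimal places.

k=0: b·v=0.432×(-2.37)=-1.0238; √(2b)=0.9295; u=(-1.0238+(-20.113))/0.9295=-22.7396, w=(-1.0238−(-20.113))/0.9295=20.5367
k=1: b·v=0.432×2.827=1.2213; √(2b)=0.9295; u=(1.2213+27.548)/0.9295=30.9508, w=(1.2213−27.548)/0.9295=-28.3231
k=2: b·v=0.432×0.875=0.3780; √(2b)=0.9295; u=(0.3780+(-38.511))/0.9295=-41.0246, w=(0.3780−(-38.511))/0.9295=41.8379
k=3: b·v=0.432×(-3.96)=-1.7107; √(2b)=0.9295; u=(-1.7107+20.905)/0.9295=20.6498, w=(-1.7107−20.905)/0.9295=-24.3306

0: u=-22.7396 w=20.5367
1: u=30.9508 w=-28.3231
2: u=-41.0246 w=41.8379
3: u=20.6498 w=-24.3306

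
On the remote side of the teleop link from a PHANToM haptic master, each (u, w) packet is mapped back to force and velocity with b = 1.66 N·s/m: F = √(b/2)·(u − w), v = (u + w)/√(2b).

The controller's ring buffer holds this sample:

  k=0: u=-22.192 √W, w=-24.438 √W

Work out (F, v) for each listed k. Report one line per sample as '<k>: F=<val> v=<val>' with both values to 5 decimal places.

0: F=2.04620 v=-25.59154

k=0: u−w=2.24600, u+w=-46.63000; √(b/2)=0.91104, √(2b)=1.82209; F=0.91104×2.246=2.04620, v=-46.63000/1.82209=-25.59154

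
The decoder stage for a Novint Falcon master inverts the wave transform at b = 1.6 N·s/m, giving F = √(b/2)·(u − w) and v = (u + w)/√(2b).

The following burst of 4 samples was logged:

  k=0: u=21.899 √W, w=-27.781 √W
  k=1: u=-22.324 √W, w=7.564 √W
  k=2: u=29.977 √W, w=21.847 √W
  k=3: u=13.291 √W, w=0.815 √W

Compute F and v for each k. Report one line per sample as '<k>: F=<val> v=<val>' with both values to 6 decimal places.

0: F=44.435143 v=-3.288138
1: F=-26.732640 v=-8.251091
2: F=7.271693 v=28.970497
3: F=11.158874 v=7.885494

k=0: u−w=49.680000, u+w=-5.882000; √(b/2)=0.894427, √(2b)=1.788854; F=0.894427×49.68=44.435143, v=-5.882000/1.788854=-3.288138
k=1: u−w=-29.888000, u+w=-14.760000; √(b/2)=0.894427, √(2b)=1.788854; F=0.894427×(-29.888)=-26.732640, v=-14.760000/1.788854=-8.251091
k=2: u−w=8.130000, u+w=51.824000; √(b/2)=0.894427, √(2b)=1.788854; F=0.894427×8.13=7.271693, v=51.824000/1.788854=28.970497
k=3: u−w=12.476000, u+w=14.106000; √(b/2)=0.894427, √(2b)=1.788854; F=0.894427×12.476=11.158874, v=14.106000/1.788854=7.885494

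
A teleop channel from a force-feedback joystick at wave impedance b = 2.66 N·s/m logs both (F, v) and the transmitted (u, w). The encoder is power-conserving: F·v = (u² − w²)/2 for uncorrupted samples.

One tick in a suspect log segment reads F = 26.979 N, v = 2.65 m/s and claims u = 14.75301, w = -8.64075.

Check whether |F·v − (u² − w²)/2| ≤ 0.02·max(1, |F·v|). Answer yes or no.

yes

F·v = 26.979×2.65 = 71.4943 W.
(u² − w²)/2 = (217.6513 − 74.6626)/2 = 71.4944 W.
|Δ| = 0.0000;  2% of max(1, |F·v|) = 1.4299.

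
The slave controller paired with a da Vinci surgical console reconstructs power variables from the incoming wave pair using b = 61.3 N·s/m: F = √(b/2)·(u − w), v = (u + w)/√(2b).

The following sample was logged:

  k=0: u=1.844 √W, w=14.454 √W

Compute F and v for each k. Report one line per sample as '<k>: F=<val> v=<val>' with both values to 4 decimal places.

0: F=-69.8120 v=1.4719

k=0: u−w=-12.6100, u+w=16.2980; √(b/2)=5.5362, √(2b)=11.0725; F=5.5362×(-12.61)=-69.8120, v=16.2980/11.0725=1.4719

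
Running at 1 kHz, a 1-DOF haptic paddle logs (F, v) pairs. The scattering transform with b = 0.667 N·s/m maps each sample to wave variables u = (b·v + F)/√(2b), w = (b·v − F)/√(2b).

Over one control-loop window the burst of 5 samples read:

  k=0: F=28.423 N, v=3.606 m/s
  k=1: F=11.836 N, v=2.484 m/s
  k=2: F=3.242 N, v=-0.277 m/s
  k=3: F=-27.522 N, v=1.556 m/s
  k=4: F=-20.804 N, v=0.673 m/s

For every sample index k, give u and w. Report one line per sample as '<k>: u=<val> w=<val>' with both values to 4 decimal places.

k=0: b·v=0.667×3.606=2.4052; √(2b)=1.1550; u=(2.4052+28.423)/1.1550=26.6913, w=(2.4052−28.423)/1.1550=-22.5264
k=1: b·v=0.667×2.484=1.6568; √(2b)=1.1550; u=(1.6568+11.836)/1.1550=11.6822, w=(1.6568−11.836)/1.1550=-8.8132
k=2: b·v=0.667×(-0.277)=-0.1848; √(2b)=1.1550; u=(-0.1848+3.242)/1.1550=2.6470, w=(-0.1848−3.242)/1.1550=-2.9669
k=3: b·v=0.667×1.556=1.0379; √(2b)=1.1550; u=(1.0379+(-27.522))/1.1550=-22.9302, w=(1.0379−(-27.522))/1.1550=24.7274
k=4: b·v=0.667×0.673=0.4489; √(2b)=1.1550; u=(0.4489+(-20.804))/1.1550=-17.6236, w=(0.4489−(-20.804))/1.1550=18.4009

0: u=26.6913 w=-22.5264
1: u=11.6822 w=-8.8132
2: u=2.6470 w=-2.9669
3: u=-22.9302 w=24.7274
4: u=-17.6236 w=18.4009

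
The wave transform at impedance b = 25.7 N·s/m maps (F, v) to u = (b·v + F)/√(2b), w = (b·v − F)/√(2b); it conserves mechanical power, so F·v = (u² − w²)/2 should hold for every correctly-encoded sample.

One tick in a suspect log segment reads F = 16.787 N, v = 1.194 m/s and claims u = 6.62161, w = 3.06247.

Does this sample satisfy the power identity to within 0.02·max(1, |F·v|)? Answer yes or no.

no

F·v = 16.787×1.194 = 20.0437 W.
(u² − w²)/2 = (43.8457 − 9.3787)/2 = 17.2335 W.
|Δ| = 2.8102;  2% of max(1, |F·v|) = 0.4009.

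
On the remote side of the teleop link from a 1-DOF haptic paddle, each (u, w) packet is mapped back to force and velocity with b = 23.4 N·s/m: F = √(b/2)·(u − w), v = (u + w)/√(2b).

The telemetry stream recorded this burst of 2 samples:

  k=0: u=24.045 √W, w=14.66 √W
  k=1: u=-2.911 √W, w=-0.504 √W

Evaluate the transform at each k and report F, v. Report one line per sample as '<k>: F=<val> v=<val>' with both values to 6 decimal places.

0: F=32.101639 v=5.657755
1: F=-8.233207 v=-0.499192

k=0: u−w=9.385000, u+w=38.705000; √(b/2)=3.420526, √(2b)=6.841053; F=3.420526×9.385=32.101639, v=38.705000/6.841053=5.657755
k=1: u−w=-2.407000, u+w=-3.415000; √(b/2)=3.420526, √(2b)=6.841053; F=3.420526×(-2.407)=-8.233207, v=-3.415000/6.841053=-0.499192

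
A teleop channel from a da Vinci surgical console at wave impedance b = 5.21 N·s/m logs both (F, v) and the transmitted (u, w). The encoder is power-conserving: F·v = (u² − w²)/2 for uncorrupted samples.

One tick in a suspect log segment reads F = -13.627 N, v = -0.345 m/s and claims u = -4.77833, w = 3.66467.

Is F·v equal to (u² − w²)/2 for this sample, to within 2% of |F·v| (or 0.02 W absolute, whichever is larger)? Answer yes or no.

F·v = (-13.627)×(-0.345) = 4.70132 W.
(u² − w²)/2 = (22.83244 − 13.42981)/2 = 4.70132 W.
|Δ| = 0.00000;  2% of max(1, |F·v|) = 0.09403.

yes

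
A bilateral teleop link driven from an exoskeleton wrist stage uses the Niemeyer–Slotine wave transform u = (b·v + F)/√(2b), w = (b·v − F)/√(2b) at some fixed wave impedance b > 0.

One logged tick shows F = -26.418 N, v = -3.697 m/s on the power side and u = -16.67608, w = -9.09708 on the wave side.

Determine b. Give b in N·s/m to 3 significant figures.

b = 24.3 N·s/m

u + w = -25.7732;  u + w = √(2b)·v, so √(2b) = -25.7732/(-3.697) = 6.9714.
b = (√(2b))²/2 = 48.6000/2 = 24.3000.
(Check via u − w = 2F/√(2b): u − w = -7.5790, 2F/√(2b) = -7.5790.)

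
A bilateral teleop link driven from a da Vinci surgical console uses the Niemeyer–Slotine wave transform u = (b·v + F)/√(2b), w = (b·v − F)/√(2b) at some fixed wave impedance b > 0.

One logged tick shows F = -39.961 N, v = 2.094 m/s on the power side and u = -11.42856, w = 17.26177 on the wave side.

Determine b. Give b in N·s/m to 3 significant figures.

u + w = 5.83321;  u + w = √(2b)·v, so √(2b) = 5.83321/2.094 = 2.78568.
b = (√(2b))²/2 = 7.76000/2 = 3.88000.
(Check via u − w = 2F/√(2b): u − w = -28.69033, 2F/√(2b) = -28.69032.)

b = 3.88 N·s/m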